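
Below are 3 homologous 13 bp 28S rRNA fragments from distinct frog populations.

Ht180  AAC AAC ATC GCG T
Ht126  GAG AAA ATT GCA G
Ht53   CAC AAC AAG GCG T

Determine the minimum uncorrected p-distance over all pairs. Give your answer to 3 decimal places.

Pairwise Hamming distances:
  Ht180 vs Ht126: 6
  Ht180 vs Ht53: 3
  Ht126 vs Ht53: 7
The smallest is 3 mismatches, between Ht180 and Ht53; p = 3/13 = 0.231.

0.231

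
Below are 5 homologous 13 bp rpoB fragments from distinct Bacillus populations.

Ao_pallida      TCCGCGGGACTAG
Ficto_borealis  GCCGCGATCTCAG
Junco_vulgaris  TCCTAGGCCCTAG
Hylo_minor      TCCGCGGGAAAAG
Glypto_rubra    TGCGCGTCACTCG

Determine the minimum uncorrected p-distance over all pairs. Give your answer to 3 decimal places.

Pairwise Hamming distances:
  Ao_pallida vs Ficto_borealis: 6
  Ao_pallida vs Junco_vulgaris: 4
  Ao_pallida vs Hylo_minor: 2
  Ao_pallida vs Glypto_rubra: 4
  Ficto_borealis vs Junco_vulgaris: 7
  Ficto_borealis vs Hylo_minor: 6
  Ficto_borealis vs Glypto_rubra: 8
  Junco_vulgaris vs Hylo_minor: 6
  Junco_vulgaris vs Glypto_rubra: 6
  Hylo_minor vs Glypto_rubra: 6
The smallest is 2 mismatches, between Ao_pallida and Hylo_minor; p = 2/13 = 0.154.

0.154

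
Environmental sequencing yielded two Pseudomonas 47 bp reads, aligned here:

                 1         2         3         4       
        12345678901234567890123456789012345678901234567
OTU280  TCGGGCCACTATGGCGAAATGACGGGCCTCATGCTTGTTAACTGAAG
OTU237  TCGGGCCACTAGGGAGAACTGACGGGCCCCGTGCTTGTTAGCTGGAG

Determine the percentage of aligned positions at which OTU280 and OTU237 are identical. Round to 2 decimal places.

Mismatches occur at site 12 (T↔G), site 15 (C↔A), site 19 (A↔C), site 29 (T↔C), site 31 (A↔G), site 41 (A↔G), site 45 (A↔G).
40 of the 47 sites match, so the percent identity is 40/47 × 100 = 85.11%.

85.11%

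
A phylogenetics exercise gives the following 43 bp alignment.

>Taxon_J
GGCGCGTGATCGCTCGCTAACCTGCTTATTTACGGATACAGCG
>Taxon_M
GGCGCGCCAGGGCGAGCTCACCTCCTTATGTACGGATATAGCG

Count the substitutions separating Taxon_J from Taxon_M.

The sequences differ at positions 7 (T/C), 8 (G/C), 10 (T/G), 11 (C/G), 14 (T/G), 15 (C/A), 19 (A/C), 24 (G/C), 30 (T/G), 39 (C/T).
That gives 10 mismatches out of 43 aligned sites, so the Hamming distance is 10.

10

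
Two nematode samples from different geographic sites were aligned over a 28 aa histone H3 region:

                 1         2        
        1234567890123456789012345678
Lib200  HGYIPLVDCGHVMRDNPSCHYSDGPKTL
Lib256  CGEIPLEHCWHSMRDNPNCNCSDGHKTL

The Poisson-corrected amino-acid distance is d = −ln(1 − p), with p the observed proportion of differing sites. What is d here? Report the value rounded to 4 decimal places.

Mismatches occur at site 1 (H↔C), site 3 (Y↔E), site 7 (V↔E), site 8 (D↔H), site 10 (G↔W), site 12 (V↔S), site 18 (S↔N), site 20 (H↔N), site 21 (Y↔C), site 25 (P↔H).
p = 10/28 = 0.357143.
d = −ln(1 − 0.357143) = −ln(0.642857) = 0.4418.

0.4418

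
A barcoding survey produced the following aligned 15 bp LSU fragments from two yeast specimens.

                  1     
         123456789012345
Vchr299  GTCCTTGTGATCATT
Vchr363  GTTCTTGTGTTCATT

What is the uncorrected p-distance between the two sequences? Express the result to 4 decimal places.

0.1333

Differing sites — 3:C/T; 10:A/T.
There are 2 differences over 15 sites, so p = 2/15 = 0.1333.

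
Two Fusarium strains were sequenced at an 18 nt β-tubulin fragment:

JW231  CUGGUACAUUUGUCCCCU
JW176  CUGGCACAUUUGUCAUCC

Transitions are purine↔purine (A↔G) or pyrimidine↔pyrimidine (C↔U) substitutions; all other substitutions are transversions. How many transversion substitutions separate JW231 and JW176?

The sequences differ at positions 5 (U/C, transition), 15 (C/A, transversion), 16 (C/U, transition), 18 (U/C, transition).
Of the 4 differences, 3 transitions and 1 transversion, so the answer is 1.

1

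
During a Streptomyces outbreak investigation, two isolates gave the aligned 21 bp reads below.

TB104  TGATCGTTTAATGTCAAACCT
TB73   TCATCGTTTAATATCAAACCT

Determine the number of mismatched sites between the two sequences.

Mismatches occur at site 2 (G/C), site 13 (G/A).
That gives 2 mismatches out of 21 aligned sites, so the Hamming distance is 2.

2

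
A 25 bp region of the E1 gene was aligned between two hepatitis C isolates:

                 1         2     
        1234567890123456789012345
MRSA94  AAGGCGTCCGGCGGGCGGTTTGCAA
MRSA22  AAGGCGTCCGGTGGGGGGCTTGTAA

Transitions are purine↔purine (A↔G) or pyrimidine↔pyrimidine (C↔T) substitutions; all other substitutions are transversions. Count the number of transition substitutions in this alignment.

The sequences differ at positions 12 (C/T, transition), 16 (C/G, transversion), 19 (T/C, transition), 23 (C/T, transition).
Of the 4 differences, 3 transitions and 1 transversion, so the answer is 3.

3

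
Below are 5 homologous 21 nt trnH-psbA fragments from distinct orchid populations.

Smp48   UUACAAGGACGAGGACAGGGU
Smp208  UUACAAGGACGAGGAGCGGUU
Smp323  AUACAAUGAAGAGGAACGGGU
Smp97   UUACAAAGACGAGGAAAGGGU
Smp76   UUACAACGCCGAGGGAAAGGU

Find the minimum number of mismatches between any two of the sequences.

2

Pairwise Hamming distances:
  Smp48 vs Smp208: 3
  Smp48 vs Smp323: 5
  Smp48 vs Smp97: 2
  Smp48 vs Smp76: 5
  Smp208 vs Smp323: 5
  Smp208 vs Smp97: 4
  Smp208 vs Smp76: 7
  Smp323 vs Smp97: 4
  Smp323 vs Smp76: 7
  Smp97 vs Smp76: 4
The smallest is 2, between Smp48 and Smp97.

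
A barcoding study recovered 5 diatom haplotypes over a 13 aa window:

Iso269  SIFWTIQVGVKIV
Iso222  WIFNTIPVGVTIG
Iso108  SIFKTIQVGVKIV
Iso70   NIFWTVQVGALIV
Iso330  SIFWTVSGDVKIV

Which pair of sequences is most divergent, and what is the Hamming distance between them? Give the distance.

Pairwise Hamming distances:
  Iso269 vs Iso222: 5
  Iso269 vs Iso108: 1
  Iso269 vs Iso70: 4
  Iso269 vs Iso330: 4
  Iso222 vs Iso108: 5
  Iso222 vs Iso70: 7
  Iso222 vs Iso330: 8
  Iso108 vs Iso70: 5
  Iso108 vs Iso330: 5
  Iso70 vs Iso330: 6
The largest is 8, between Iso222 and Iso330.

8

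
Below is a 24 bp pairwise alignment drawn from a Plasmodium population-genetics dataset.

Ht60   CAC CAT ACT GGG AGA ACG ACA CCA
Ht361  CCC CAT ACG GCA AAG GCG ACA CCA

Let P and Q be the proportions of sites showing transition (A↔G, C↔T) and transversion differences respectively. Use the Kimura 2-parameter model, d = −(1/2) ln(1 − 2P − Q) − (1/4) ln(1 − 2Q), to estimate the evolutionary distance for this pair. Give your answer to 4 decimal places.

The sequences differ at positions 2 (A/C, transversion), 9 (T/G, transversion), 11 (G/C, transversion), 12 (G/A, transition), 14 (G/A, transition), 15 (A/G, transition), 16 (A/G, transition).
Of the 7 differences, 4 transitions and 3 transversions over 24 sites: P = 4/24 = 0.166667, Q = 3/24 = 0.125000.
d = −0.5·ln(0.541666) − 0.25·ln(0.750000) = −0.5·(-0.613106) − 0.25·(-0.287682) = 0.3785.

0.3785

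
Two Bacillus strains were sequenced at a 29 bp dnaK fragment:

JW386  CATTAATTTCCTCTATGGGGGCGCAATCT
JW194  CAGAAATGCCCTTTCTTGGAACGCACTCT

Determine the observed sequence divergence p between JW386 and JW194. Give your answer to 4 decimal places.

Differing sites — 3:T/G; 4:T/A; 8:T/G; 9:T/C; 13:C/T; 15:A/C; 17:G/T; 20:G/A; 21:G/A; 26:A/C.
There are 10 differences over 29 sites, so p = 10/29 = 0.3448.

0.3448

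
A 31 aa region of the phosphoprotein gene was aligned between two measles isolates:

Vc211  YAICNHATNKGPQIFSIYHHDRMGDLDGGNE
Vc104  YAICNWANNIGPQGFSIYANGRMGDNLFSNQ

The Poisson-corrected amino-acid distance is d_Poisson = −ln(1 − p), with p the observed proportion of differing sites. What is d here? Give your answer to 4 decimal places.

0.4895

Differing sites — 6:H/W; 8:T/N; 10:K/I; 14:I/G; 19:H/A; 20:H/N; 21:D/G; 26:L/N; 27:D/L; 28:G/F; 29:G/S; 31:E/Q.
p = 12/31 = 0.387097.
d = −ln(1 − 0.387097) = −ln(0.612903) = 0.4895.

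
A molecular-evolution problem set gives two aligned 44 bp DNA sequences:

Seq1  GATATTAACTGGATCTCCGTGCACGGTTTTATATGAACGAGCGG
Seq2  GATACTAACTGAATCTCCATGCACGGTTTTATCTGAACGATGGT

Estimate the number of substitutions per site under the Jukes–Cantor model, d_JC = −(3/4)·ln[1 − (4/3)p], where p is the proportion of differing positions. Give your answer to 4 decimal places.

0.1788

Mismatches occur at site 5 (T↔C), site 12 (G↔A), site 19 (G↔A), site 33 (A↔C), site 41 (G↔T), site 42 (C↔G), site 44 (G↔T).
p = 7/44 = 0.159091.
d = −0.75 · ln(1 − (4/3)·0.159091) = −0.75 · ln(0.787879) = −0.75 · (-0.238411) = 0.1788.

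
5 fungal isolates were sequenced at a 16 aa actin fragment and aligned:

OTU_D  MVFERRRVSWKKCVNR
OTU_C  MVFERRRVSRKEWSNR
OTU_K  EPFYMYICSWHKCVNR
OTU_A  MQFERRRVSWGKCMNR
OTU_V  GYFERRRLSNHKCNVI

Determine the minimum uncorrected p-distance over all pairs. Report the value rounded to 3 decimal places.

0.188

Pairwise Hamming distances:
  OTU_D vs OTU_C: 4
  OTU_D vs OTU_K: 8
  OTU_D vs OTU_A: 3
  OTU_D vs OTU_V: 8
  OTU_C vs OTU_K: 12
  OTU_C vs OTU_A: 6
  OTU_C vs OTU_V: 10
  OTU_K vs OTU_A: 9
  OTU_K vs OTU_V: 11
  OTU_A vs OTU_V: 8
The smallest is 3 mismatches, between OTU_D and OTU_A; p = 3/16 = 0.188.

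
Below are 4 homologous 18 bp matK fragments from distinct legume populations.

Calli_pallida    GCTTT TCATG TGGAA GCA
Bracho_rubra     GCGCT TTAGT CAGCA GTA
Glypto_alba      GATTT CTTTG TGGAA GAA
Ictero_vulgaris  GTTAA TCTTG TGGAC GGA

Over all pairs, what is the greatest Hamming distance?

13

Pairwise Hamming distances:
  Calli_pallida vs Bracho_rubra: 9
  Calli_pallida vs Glypto_alba: 5
  Calli_pallida vs Ictero_vulgaris: 6
  Bracho_rubra vs Glypto_alba: 11
  Bracho_rubra vs Ictero_vulgaris: 13
  Glypto_alba vs Ictero_vulgaris: 7
The largest is 13, between Bracho_rubra and Ictero_vulgaris.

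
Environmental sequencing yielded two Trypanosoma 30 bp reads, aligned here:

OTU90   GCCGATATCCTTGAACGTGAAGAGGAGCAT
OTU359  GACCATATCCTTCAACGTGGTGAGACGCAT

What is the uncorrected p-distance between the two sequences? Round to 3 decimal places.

The sequences differ at positions 2 (C/A), 4 (G/C), 13 (G/C), 20 (A/G), 21 (A/T), 25 (G/A), 26 (A/C).
There are 7 differences over 30 sites, so p = 7/30 = 0.233.

0.233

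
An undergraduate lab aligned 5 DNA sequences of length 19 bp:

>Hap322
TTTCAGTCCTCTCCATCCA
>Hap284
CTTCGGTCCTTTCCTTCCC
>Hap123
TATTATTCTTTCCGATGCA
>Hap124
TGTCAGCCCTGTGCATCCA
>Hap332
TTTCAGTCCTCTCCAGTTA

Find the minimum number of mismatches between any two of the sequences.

Pairwise Hamming distances:
  Hap322 vs Hap284: 5
  Hap322 vs Hap123: 8
  Hap322 vs Hap124: 4
  Hap322 vs Hap332: 3
  Hap284 vs Hap123: 11
  Hap284 vs Hap124: 8
  Hap284 vs Hap332: 8
  Hap123 vs Hap124: 10
  Hap123 vs Hap332: 10
  Hap124 vs Hap332: 7
The smallest is 3, between Hap322 and Hap332.

3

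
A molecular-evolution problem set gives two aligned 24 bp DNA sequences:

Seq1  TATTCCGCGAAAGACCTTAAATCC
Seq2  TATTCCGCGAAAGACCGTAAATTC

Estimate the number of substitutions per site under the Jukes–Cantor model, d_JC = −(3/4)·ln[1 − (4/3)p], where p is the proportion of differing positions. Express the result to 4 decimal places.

The sequences differ at positions 17 (T/G), 23 (C/T).
p = 2/24 = 0.083333.
d = −0.75 · ln(1 − (4/3)·0.083333) = −0.75 · ln(0.888889) = −0.75 · (-0.117783) = 0.0883.

0.0883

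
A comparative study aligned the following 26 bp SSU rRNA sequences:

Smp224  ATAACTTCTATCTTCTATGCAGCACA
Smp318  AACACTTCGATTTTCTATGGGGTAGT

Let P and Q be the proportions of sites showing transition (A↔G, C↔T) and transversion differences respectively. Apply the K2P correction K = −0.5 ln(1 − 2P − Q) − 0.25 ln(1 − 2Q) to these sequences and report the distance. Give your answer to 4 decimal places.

The sequences differ at positions 2 (T/A, transversion), 3 (A/C, transversion), 9 (T/G, transversion), 12 (C/T, transition), 20 (C/G, transversion), 21 (A/G, transition), 23 (C/T, transition), 25 (C/G, transversion), 26 (A/T, transversion).
Of the 9 differences, 3 transitions and 6 transversions over 26 sites: P = 3/26 = 0.115385, Q = 6/26 = 0.230769.
d = −0.5·ln(0.538461) − 0.25·ln(0.538462) = −0.5·(-0.619040) − 0.25·(-0.619038) = 0.4643.

0.4643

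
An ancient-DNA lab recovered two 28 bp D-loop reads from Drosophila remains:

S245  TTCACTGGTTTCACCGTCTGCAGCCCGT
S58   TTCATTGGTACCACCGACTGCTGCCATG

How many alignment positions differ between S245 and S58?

8

Differing sites — 5:C/T; 10:T/A; 11:T/C; 17:T/A; 22:A/T; 26:C/A; 27:G/T; 28:T/G.
That gives 8 mismatches out of 28 aligned sites, so the Hamming distance is 8.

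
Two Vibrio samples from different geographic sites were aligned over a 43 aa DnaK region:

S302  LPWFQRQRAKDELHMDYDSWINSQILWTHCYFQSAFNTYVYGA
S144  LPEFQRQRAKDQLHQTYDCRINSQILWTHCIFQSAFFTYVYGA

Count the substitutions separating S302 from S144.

Differing sites — 3:W/E; 12:E/Q; 15:M/Q; 16:D/T; 19:S/C; 20:W/R; 31:Y/I; 37:N/F.
That gives 8 mismatches out of 43 aligned sites, so the Hamming distance is 8.

8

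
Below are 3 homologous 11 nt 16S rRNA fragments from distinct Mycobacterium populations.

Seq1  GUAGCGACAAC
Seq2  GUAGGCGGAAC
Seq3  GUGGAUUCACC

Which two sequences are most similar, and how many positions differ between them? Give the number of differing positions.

4

Pairwise Hamming distances:
  Seq1 vs Seq2: 4
  Seq1 vs Seq3: 5
  Seq2 vs Seq3: 6
The smallest is 4, between Seq1 and Seq2.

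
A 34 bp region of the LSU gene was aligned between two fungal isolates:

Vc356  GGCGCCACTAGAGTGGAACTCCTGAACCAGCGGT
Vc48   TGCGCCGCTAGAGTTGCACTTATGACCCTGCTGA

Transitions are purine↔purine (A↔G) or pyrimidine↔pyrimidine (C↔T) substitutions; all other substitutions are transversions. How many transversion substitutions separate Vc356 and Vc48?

8

Mismatches occur at site 1 (G/T, transversion), site 7 (A/G, transition), site 15 (G/T, transversion), site 17 (A/C, transversion), site 21 (C/T, transition), site 22 (C/A, transversion), site 26 (A/C, transversion), site 29 (A/T, transversion), site 32 (G/T, transversion), site 34 (T/A, transversion).
Of the 10 differences, 2 transitions and 8 transversions, so the answer is 8.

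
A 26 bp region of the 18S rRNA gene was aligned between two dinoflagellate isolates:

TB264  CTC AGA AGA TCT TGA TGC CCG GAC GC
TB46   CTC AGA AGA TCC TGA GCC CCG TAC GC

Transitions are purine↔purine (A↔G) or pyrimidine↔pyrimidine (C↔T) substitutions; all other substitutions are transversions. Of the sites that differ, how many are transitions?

1

Differing sites — 12:T/C (Ti); 16:T/G (Tv); 17:G/C (Tv); 22:G/T (Tv).
Of the 4 differences, 1 transition and 3 transversions, so the answer is 1.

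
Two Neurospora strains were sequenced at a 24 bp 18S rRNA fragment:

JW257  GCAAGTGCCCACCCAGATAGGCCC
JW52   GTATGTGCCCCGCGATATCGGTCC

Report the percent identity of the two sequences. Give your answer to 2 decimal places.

66.67%

Mismatches occur at site 2 (C↔T), site 4 (A↔T), site 11 (A↔C), site 12 (C↔G), site 14 (C↔G), site 16 (G↔T), site 19 (A↔C), site 22 (C↔T).
16 of the 24 sites match, so the percent identity is 16/24 × 100 = 66.67%.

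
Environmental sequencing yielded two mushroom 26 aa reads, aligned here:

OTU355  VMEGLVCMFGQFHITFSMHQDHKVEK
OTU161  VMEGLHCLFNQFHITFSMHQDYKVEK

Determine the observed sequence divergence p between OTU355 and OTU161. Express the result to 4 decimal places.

Mismatches occur at site 6 (V/H), site 8 (M/L), site 10 (G/N), site 22 (H/Y).
There are 4 differences over 26 sites, so p = 4/26 = 0.1538.

0.1538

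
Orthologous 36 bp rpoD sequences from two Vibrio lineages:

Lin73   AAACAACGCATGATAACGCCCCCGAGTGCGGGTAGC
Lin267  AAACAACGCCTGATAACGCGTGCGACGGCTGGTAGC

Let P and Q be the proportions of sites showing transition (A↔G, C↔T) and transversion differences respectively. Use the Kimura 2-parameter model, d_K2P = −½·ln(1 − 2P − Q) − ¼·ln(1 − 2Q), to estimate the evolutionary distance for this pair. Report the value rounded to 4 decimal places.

The sequences differ at positions 10 (A/C, transversion), 20 (C/G, transversion), 21 (C/T, transition), 22 (C/G, transversion), 26 (G/C, transversion), 27 (T/G, transversion), 30 (G/T, transversion).
Of the 7 differences, 1 transition and 6 transversions over 36 sites: P = 1/36 = 0.027778, Q = 6/36 = 0.166667.
d = −0.5·ln(0.777777) − 0.25·ln(0.666666) = −0.5·(-0.251315) − 0.25·(-0.405466) = 0.2270.

0.2270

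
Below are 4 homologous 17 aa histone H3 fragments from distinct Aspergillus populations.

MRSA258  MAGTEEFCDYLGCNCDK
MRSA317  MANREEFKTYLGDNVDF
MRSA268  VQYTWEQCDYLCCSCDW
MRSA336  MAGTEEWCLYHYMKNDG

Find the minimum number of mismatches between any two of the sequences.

Pairwise Hamming distances:
  MRSA258 vs MRSA317: 7
  MRSA258 vs MRSA268: 8
  MRSA258 vs MRSA336: 8
  MRSA317 vs MRSA268: 13
  MRSA317 vs MRSA336: 11
  MRSA268 vs MRSA336: 12
The smallest is 7, between MRSA258 and MRSA317.

7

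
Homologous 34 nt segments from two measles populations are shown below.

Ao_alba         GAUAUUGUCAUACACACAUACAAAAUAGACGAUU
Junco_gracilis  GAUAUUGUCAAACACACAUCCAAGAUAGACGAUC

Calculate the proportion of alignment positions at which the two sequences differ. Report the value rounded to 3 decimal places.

The sequences differ at positions 11 (U/A), 20 (A/C), 24 (A/G), 34 (U/C).
There are 4 differences over 34 sites, so p = 4/34 = 0.118.

0.118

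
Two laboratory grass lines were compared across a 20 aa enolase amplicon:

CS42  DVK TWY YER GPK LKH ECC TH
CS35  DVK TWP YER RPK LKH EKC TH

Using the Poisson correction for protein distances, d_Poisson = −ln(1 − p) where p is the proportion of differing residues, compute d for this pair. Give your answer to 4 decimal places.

Mismatches occur at site 6 (Y↔P), site 10 (G↔R), site 17 (C↔K).
p = 3/20 = 0.150000.
d = −ln(1 − 0.150000) = −ln(0.850000) = 0.1625.

0.1625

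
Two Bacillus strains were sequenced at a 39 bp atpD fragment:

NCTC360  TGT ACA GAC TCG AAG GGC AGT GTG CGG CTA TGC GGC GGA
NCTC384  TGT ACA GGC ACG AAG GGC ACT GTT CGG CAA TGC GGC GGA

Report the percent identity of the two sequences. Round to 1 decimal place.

87.2%

The sequences differ at positions 8 (A/G), 10 (T/A), 20 (G/C), 24 (G/T), 29 (T/A).
34 of the 39 sites match, so the percent identity is 34/39 × 100 = 87.2%.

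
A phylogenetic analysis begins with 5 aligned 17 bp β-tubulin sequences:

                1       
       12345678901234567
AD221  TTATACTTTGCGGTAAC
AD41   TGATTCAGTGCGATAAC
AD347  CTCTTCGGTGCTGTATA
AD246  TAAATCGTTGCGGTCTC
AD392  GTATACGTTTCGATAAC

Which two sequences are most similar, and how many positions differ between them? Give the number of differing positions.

Pairwise Hamming distances:
  AD221 vs AD41: 5
  AD221 vs AD347: 8
  AD221 vs AD246: 6
  AD221 vs AD392: 4
  AD41 vs AD347: 8
  AD41 vs AD246: 7
  AD41 vs AD392: 6
  AD347 vs AD246: 8
  AD347 vs AD392: 9
  AD246 vs AD392: 8
The smallest is 4, between AD221 and AD392.

4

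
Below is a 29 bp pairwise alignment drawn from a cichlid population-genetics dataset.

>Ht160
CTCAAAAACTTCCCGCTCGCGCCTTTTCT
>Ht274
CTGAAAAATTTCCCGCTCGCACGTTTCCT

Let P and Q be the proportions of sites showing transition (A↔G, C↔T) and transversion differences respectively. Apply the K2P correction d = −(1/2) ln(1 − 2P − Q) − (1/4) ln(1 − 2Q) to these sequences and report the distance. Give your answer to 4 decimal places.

Mismatches occur at site 3 (C→G, transversion), site 9 (C→T, transition), site 21 (G→A, transition), site 23 (C→G, transversion), site 27 (T→C, transition).
Of the 5 differences, 3 transitions and 2 transversions over 29 sites: P = 3/29 = 0.103448, Q = 2/29 = 0.068966.
d = −0.5·ln(0.724138) − 0.25·ln(0.862068) = −0.5·(-0.322773) − 0.25·(-0.148421) = 0.1985.

0.1985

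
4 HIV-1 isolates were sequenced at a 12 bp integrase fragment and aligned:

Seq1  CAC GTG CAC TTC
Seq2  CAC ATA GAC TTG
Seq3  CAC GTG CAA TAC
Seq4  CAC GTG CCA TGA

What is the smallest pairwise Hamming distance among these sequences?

2

Pairwise Hamming distances:
  Seq1 vs Seq2: 4
  Seq1 vs Seq3: 2
  Seq1 vs Seq4: 4
  Seq2 vs Seq3: 6
  Seq2 vs Seq4: 7
  Seq3 vs Seq4: 3
The smallest is 2, between Seq1 and Seq3.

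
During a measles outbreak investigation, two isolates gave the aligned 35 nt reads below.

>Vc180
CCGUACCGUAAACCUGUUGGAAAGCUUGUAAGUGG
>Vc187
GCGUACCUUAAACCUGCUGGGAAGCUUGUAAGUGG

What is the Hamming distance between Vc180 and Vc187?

4

Differing sites — 1:C/G; 8:G/U; 17:U/C; 21:A/G.
That gives 4 mismatches out of 35 aligned sites, so the Hamming distance is 4.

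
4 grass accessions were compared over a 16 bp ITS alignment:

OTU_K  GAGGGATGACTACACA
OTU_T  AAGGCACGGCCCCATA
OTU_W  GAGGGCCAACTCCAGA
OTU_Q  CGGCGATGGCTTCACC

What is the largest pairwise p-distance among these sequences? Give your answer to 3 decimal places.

0.625

Pairwise Hamming distances:
  OTU_K vs OTU_T: 7
  OTU_K vs OTU_W: 5
  OTU_K vs OTU_Q: 6
  OTU_T vs OTU_W: 7
  OTU_T vs OTU_Q: 9
  OTU_W vs OTU_Q: 10
The largest is 10 mismatches, between OTU_W and OTU_Q; p = 10/16 = 0.625.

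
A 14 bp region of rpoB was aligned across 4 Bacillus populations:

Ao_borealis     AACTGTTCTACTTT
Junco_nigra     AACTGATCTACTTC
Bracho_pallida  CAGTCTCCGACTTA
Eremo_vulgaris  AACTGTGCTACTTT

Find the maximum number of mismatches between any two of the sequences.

7

Pairwise Hamming distances:
  Ao_borealis vs Junco_nigra: 2
  Ao_borealis vs Bracho_pallida: 6
  Ao_borealis vs Eremo_vulgaris: 1
  Junco_nigra vs Bracho_pallida: 7
  Junco_nigra vs Eremo_vulgaris: 3
  Bracho_pallida vs Eremo_vulgaris: 6
The largest is 7, between Junco_nigra and Bracho_pallida.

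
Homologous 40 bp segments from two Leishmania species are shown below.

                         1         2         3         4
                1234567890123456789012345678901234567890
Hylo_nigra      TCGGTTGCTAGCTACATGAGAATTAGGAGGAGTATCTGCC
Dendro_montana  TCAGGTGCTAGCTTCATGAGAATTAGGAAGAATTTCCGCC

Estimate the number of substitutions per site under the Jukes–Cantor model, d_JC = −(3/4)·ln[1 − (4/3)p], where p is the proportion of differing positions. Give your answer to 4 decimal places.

0.1993

The sequences differ at positions 3 (G/A), 5 (T/G), 14 (A/T), 29 (G/A), 32 (G/A), 34 (A/T), 37 (T/C).
p = 7/40 = 0.175000.
d = −0.75 · ln(1 − (4/3)·0.175000) = −0.75 · ln(0.766667) = −0.75 · (-0.265703) = 0.1993.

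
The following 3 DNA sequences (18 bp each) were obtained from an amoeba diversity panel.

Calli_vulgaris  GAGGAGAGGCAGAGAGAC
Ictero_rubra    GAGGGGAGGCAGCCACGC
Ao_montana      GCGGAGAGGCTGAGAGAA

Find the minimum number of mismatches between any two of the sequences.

3

Pairwise Hamming distances:
  Calli_vulgaris vs Ictero_rubra: 5
  Calli_vulgaris vs Ao_montana: 3
  Ictero_rubra vs Ao_montana: 8
The smallest is 3, between Calli_vulgaris and Ao_montana.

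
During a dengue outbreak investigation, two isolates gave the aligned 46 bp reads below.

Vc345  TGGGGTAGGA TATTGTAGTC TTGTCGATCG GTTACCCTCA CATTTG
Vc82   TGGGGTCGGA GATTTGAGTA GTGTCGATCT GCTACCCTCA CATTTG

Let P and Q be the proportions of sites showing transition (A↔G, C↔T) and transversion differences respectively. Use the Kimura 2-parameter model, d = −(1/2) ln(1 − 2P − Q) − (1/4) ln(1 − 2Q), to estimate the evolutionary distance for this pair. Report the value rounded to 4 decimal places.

Differing sites — 7:A/C (Tv); 11:T/G (Tv); 15:G/T (Tv); 16:T/G (Tv); 20:C/A (Tv); 21:T/G (Tv); 30:G/T (Tv); 32:T/C (Ti).
Of the 8 differences, 1 transition and 7 transversions over 46 sites: P = 1/46 = 0.021739, Q = 7/46 = 0.152174.
d = −0.5·ln(0.804348) − 0.25·ln(0.695652) = −0.5·(-0.217723) − 0.25·(-0.362906) = 0.1996.

0.1996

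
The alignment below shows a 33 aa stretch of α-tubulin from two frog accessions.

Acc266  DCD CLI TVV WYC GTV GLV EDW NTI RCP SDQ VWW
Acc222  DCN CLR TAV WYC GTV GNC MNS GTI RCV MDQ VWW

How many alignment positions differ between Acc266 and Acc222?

11

Mismatches occur at site 3 (D↔N), site 6 (I↔R), site 8 (V↔A), site 17 (L↔N), site 18 (V↔C), site 19 (E↔M), site 20 (D↔N), site 21 (W↔S), site 22 (N↔G), site 27 (P↔V), site 28 (S↔M).
That gives 11 mismatches out of 33 aligned sites, so the Hamming distance is 11.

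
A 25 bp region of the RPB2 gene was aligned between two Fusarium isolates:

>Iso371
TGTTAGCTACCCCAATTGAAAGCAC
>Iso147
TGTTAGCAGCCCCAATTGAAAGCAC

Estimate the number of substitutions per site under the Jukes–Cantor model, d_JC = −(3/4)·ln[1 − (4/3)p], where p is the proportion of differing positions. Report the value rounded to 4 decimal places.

0.0846

Mismatches occur at site 8 (T/A), site 9 (A/G).
p = 2/25 = 0.080000.
d = −0.75 · ln(1 − (4/3)·0.080000) = −0.75 · ln(0.893333) = −0.75 · (-0.112796) = 0.0846.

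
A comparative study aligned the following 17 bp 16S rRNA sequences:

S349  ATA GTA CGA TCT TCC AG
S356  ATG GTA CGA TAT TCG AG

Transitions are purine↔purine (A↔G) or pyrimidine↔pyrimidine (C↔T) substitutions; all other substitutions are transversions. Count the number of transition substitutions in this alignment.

1

Differing sites — 3:A/G (Ti); 11:C/A (Tv); 15:C/G (Tv).
Of the 3 differences, 1 transition and 2 transversions, so the answer is 1.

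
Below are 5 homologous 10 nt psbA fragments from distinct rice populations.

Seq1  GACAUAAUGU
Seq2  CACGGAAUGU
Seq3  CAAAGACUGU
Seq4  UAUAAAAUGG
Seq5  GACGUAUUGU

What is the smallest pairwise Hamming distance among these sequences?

Pairwise Hamming distances:
  Seq1 vs Seq2: 3
  Seq1 vs Seq3: 4
  Seq1 vs Seq4: 4
  Seq1 vs Seq5: 2
  Seq2 vs Seq3: 3
  Seq2 vs Seq4: 5
  Seq2 vs Seq5: 3
  Seq3 vs Seq4: 5
  Seq3 vs Seq5: 5
  Seq4 vs Seq5: 6
The smallest is 2, between Seq1 and Seq5.

2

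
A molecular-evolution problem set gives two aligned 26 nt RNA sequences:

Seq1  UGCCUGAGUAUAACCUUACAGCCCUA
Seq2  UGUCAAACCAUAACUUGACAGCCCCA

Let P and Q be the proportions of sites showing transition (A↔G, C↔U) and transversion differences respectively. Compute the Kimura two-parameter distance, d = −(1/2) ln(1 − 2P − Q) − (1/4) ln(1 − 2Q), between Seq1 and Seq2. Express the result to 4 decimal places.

Mismatches occur at site 3 (C↔U, transition), site 5 (U↔A, transversion), site 6 (G↔A, transition), site 8 (G↔C, transversion), site 9 (U↔C, transition), site 15 (C↔U, transition), site 17 (U↔G, transversion), site 25 (U↔C, transition).
Of the 8 differences, 5 transitions and 3 transversions over 26 sites: P = 5/26 = 0.192308, Q = 3/26 = 0.115385.
d = −0.5·ln(0.499999) − 0.25·ln(0.769230) = −0.5·(-0.693149) − 0.25·(-0.262365) = 0.4122.

0.4122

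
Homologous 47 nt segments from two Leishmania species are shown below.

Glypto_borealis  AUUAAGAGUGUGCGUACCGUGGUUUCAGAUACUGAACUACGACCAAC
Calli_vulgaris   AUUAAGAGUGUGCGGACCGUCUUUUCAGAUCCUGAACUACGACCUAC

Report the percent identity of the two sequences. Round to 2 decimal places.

89.36%

The sequences differ at positions 15 (U/G), 21 (G/C), 22 (G/U), 31 (A/C), 45 (A/U).
42 of the 47 sites match, so the percent identity is 42/47 × 100 = 89.36%.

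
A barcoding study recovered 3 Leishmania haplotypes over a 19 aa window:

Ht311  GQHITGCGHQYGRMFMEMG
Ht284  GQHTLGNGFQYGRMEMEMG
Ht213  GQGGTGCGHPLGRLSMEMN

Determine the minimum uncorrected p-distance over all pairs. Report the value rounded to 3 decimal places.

0.263

Pairwise Hamming distances:
  Ht311 vs Ht284: 5
  Ht311 vs Ht213: 7
  Ht284 vs Ht213: 10
The smallest is 5 mismatches, between Ht311 and Ht284; p = 5/19 = 0.263.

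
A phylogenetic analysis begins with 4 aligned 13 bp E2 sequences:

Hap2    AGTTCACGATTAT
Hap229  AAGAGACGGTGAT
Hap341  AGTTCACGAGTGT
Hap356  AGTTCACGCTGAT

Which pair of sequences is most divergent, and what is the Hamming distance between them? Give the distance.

8

Pairwise Hamming distances:
  Hap2 vs Hap229: 6
  Hap2 vs Hap341: 2
  Hap2 vs Hap356: 2
  Hap229 vs Hap341: 8
  Hap229 vs Hap356: 5
  Hap341 vs Hap356: 4
The largest is 8, between Hap229 and Hap341.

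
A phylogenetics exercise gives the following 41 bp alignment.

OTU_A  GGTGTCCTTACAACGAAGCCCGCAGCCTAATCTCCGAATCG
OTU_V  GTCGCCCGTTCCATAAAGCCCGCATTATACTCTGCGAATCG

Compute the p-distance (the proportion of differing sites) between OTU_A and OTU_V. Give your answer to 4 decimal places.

Differing sites — 2:G/T; 3:T/C; 5:T/C; 8:T/G; 10:A/T; 12:A/C; 14:C/T; 15:G/A; 25:G/T; 26:C/T; 27:C/A; 30:A/C; 34:C/G.
There are 13 differences over 41 sites, so p = 13/41 = 0.3171.

0.3171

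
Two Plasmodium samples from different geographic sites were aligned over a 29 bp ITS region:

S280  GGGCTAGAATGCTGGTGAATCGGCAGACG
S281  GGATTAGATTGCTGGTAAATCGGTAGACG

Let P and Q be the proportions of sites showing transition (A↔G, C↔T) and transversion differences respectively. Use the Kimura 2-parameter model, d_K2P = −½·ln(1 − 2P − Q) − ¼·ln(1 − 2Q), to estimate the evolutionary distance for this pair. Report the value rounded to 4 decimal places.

The sequences differ at positions 3 (G/A, transition), 4 (C/T, transition), 9 (A/T, transversion), 17 (G/A, transition), 24 (C/T, transition).
Of the 5 differences, 4 transitions and 1 transversion over 29 sites: P = 4/29 = 0.137931, Q = 1/29 = 0.034483.
d = −0.5·ln(0.689655) − 0.25·ln(0.931034) = −0.5·(-0.371564) − 0.25·(-0.071459) = 0.2036.

0.2036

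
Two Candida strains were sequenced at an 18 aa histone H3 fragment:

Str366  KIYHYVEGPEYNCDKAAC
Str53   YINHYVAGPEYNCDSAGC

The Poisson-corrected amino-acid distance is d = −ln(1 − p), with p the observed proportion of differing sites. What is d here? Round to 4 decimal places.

Mismatches occur at site 1 (K→Y), site 3 (Y→N), site 7 (E→A), site 15 (K→S), site 17 (A→G).
p = 5/18 = 0.277778.
d = −ln(1 − 0.277778) = −ln(0.722222) = 0.3254.

0.3254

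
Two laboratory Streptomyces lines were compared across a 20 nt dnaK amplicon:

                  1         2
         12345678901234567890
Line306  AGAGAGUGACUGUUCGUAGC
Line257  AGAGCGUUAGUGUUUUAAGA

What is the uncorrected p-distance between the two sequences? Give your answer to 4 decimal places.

Mismatches occur at site 5 (A/C), site 8 (G/U), site 10 (C/G), site 15 (C/U), site 16 (G/U), site 17 (U/A), site 20 (C/A).
There are 7 differences over 20 sites, so p = 7/20 = 0.3500.

0.3500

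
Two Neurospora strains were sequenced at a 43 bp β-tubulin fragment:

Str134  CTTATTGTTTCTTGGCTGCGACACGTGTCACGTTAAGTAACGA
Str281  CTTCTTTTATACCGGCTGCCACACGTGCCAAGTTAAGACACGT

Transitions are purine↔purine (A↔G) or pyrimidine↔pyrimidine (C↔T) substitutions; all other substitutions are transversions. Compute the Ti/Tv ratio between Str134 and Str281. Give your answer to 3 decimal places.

The sequences differ at positions 4 (A/C, transversion), 7 (G/T, transversion), 9 (T/A, transversion), 11 (C/A, transversion), 12 (T/C, transition), 13 (T/C, transition), 20 (G/C, transversion), 28 (T/C, transition), 31 (C/A, transversion), 38 (T/A, transversion), 39 (A/C, transversion), 43 (A/T, transversion).
Of the 12 differences, 3 transitions and 9 transversions, so Ti/Tv = 3/9 = 0.333.

0.333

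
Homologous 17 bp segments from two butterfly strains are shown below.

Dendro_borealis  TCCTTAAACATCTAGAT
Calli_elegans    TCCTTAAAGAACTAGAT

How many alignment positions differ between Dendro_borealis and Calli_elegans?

2

Mismatches occur at site 9 (C→G), site 11 (T→A).
That gives 2 mismatches out of 17 aligned sites, so the Hamming distance is 2.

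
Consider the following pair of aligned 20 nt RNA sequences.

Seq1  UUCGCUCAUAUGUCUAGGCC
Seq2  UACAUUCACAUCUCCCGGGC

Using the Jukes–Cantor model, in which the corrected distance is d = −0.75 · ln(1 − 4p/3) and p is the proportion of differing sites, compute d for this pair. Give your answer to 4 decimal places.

Differing sites — 2:U/A; 4:G/A; 5:C/U; 9:U/C; 12:G/C; 15:U/C; 16:A/C; 19:C/G.
p = 8/20 = 0.400000.
d = −0.75 · ln(1 − (4/3)·0.400000) = −0.75 · ln(0.466667) = −0.75 · (-0.762139) = 0.5716.

0.5716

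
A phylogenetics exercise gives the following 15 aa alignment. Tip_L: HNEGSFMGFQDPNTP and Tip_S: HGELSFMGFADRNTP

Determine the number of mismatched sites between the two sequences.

Differing sites — 2:N/G; 4:G/L; 10:Q/A; 12:P/R.
That gives 4 mismatches out of 15 aligned sites, so the Hamming distance is 4.

4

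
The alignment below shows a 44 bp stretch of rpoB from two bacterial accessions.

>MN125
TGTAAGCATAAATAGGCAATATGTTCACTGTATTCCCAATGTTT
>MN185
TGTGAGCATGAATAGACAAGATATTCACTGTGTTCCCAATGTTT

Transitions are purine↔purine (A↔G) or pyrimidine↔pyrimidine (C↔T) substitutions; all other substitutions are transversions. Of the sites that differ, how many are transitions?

Mismatches occur at site 4 (A↔G, transition), site 10 (A↔G, transition), site 16 (G↔A, transition), site 20 (T↔G, transversion), site 23 (G↔A, transition), site 32 (A↔G, transition).
Of the 6 differences, 5 transitions and 1 transversion, so the answer is 5.

5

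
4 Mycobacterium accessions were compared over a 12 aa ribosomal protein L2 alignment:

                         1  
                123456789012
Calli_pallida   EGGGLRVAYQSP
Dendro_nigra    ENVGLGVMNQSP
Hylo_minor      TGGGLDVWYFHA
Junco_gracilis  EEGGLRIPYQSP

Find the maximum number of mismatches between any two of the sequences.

Pairwise Hamming distances:
  Calli_pallida vs Dendro_nigra: 5
  Calli_pallida vs Hylo_minor: 6
  Calli_pallida vs Junco_gracilis: 3
  Dendro_nigra vs Hylo_minor: 9
  Dendro_nigra vs Junco_gracilis: 6
  Hylo_minor vs Junco_gracilis: 8
The largest is 9, between Dendro_nigra and Hylo_minor.

9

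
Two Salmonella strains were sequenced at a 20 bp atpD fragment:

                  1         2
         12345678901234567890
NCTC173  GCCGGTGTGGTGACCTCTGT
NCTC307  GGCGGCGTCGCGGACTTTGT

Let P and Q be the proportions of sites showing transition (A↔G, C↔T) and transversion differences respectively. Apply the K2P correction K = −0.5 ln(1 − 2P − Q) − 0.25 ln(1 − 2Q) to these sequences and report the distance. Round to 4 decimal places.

0.4884

The sequences differ at positions 2 (C/G, transversion), 6 (T/C, transition), 9 (G/C, transversion), 11 (T/C, transition), 13 (A/G, transition), 14 (C/A, transversion), 17 (C/T, transition).
Of the 7 differences, 4 transitions and 3 transversions over 20 sites: P = 4/20 = 0.200000, Q = 3/20 = 0.150000.
d = −0.5·ln(0.450000) − 0.25·ln(0.700000) = −0.5·(-0.798508) − 0.25·(-0.356675) = 0.4884.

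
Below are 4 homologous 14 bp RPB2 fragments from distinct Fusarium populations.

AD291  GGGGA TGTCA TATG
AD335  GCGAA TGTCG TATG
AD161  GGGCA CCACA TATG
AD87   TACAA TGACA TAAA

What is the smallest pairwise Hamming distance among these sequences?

Pairwise Hamming distances:
  AD291 vs AD335: 3
  AD291 vs AD161: 4
  AD291 vs AD87: 7
  AD335 vs AD161: 6
  AD335 vs AD87: 7
  AD161 vs AD87: 8
The smallest is 3, between AD291 and AD335.

3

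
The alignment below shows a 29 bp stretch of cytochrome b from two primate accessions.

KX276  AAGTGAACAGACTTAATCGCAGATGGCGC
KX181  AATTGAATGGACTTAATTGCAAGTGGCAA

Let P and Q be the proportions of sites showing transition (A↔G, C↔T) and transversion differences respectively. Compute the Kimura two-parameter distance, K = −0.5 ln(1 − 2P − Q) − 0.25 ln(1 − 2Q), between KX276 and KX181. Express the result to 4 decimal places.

Differing sites — 3:G/T (Tv); 8:C/T (Ti); 9:A/G (Ti); 18:C/T (Ti); 22:G/A (Ti); 23:A/G (Ti); 28:G/A (Ti); 29:C/A (Tv).
Of the 8 differences, 6 transitions and 2 transversions over 29 sites: P = 6/29 = 0.206897, Q = 2/29 = 0.068966.
d = −0.5·ln(0.517240) − 0.25·ln(0.862068) = −0.5·(-0.659248) − 0.25·(-0.148421) = 0.3667.

0.3667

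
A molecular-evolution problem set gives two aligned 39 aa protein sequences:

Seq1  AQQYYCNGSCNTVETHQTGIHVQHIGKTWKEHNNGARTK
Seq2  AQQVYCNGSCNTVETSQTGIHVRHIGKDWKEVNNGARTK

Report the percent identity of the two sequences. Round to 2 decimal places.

Differing sites — 4:Y/V; 16:H/S; 23:Q/R; 28:T/D; 32:H/V.
34 of the 39 sites match, so the percent identity is 34/39 × 100 = 87.18%.

87.18%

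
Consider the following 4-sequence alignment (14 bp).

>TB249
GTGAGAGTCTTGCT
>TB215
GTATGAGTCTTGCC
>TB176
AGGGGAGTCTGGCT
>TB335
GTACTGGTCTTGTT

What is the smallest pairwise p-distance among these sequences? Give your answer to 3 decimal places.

0.214

Pairwise Hamming distances:
  TB249 vs TB215: 3
  TB249 vs TB176: 4
  TB249 vs TB335: 5
  TB215 vs TB176: 6
  TB215 vs TB335: 5
  TB176 vs TB335: 8
The smallest is 3 mismatches, between TB249 and TB215; p = 3/14 = 0.214.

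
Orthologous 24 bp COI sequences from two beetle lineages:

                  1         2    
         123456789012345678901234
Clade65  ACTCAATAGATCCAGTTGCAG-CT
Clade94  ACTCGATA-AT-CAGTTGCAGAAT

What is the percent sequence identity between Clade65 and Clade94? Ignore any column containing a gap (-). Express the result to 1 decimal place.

90.5%

Excluding the 3 gap columns leaves 21 comparable sites.
Mismatches occur at site 5 (A↔G), site 23 (C↔A).
19 of the 21 comparable sites match, so the percent identity is 19/21 × 100 = 90.5%.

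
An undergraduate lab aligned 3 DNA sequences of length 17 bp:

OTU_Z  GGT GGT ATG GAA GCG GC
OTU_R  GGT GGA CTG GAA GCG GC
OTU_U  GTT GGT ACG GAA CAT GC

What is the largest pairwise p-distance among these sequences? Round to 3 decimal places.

Pairwise Hamming distances:
  OTU_Z vs OTU_R: 2
  OTU_Z vs OTU_U: 5
  OTU_R vs OTU_U: 7
The largest is 7 mismatches, between OTU_R and OTU_U; p = 7/17 = 0.412.

0.412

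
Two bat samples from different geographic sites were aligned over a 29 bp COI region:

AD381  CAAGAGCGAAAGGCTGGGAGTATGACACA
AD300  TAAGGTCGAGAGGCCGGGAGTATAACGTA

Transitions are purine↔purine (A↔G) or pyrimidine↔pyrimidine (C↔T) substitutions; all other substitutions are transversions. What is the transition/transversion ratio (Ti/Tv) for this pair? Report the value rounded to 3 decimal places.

Differing sites — 1:C/T (Ti); 5:A/G (Ti); 6:G/T (Tv); 10:A/G (Ti); 15:T/C (Ti); 24:G/A (Ti); 27:A/G (Ti); 28:C/T (Ti).
Of the 8 differences, 7 transitions and 1 transversion, so Ti/Tv = 7/1 = 7.000.

7.000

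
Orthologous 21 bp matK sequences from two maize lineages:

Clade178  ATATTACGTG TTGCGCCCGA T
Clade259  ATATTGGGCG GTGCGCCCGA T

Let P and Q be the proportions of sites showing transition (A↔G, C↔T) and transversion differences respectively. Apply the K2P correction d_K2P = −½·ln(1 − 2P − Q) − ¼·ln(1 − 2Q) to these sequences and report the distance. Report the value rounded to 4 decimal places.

0.2211

Mismatches occur at site 6 (A→G, transition), site 7 (C→G, transversion), site 9 (T→C, transition), site 11 (T→G, transversion).
Of the 4 differences, 2 transitions and 2 transversions over 21 sites: P = 2/21 = 0.095238, Q = 2/21 = 0.095238.
d = −0.5·ln(0.714286) − 0.25·ln(0.809524) = −0.5·(-0.336472) − 0.25·(-0.211309) = 0.2211.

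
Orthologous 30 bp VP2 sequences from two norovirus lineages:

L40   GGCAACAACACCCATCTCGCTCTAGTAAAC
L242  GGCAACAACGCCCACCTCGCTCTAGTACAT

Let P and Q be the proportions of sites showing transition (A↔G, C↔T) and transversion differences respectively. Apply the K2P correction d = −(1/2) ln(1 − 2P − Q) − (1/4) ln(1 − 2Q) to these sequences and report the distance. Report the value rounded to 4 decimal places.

0.1501

The sequences differ at positions 10 (A/G, transition), 15 (T/C, transition), 28 (A/C, transversion), 30 (C/T, transition).
Of the 4 differences, 3 transitions and 1 transversion over 30 sites: P = 3/30 = 0.100000, Q = 1/30 = 0.033333.
d = −0.5·ln(0.766667) − 0.25·ln(0.933334) = −0.5·(-0.265703) − 0.25·(-0.068992) = 0.1501.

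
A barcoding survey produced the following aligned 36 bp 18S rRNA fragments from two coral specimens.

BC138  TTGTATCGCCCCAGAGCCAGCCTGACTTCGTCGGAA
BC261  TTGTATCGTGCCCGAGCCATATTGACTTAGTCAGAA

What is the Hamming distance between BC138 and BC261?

8

The sequences differ at positions 9 (C/T), 10 (C/G), 13 (A/C), 20 (G/T), 21 (C/A), 22 (C/T), 29 (C/A), 33 (G/A).
That gives 8 mismatches out of 36 aligned sites, so the Hamming distance is 8.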